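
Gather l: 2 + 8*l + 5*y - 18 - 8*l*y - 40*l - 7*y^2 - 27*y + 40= l*(-8*y - 32) - 7*y^2 - 22*y + 24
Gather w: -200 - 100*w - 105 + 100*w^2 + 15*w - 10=100*w^2 - 85*w - 315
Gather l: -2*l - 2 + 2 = -2*l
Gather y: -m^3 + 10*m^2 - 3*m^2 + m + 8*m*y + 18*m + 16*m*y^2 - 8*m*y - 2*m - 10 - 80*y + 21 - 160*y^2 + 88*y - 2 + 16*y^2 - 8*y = -m^3 + 7*m^2 + 17*m + y^2*(16*m - 144) + 9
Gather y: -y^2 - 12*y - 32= -y^2 - 12*y - 32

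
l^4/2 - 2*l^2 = l^2*(l/2 + 1)*(l - 2)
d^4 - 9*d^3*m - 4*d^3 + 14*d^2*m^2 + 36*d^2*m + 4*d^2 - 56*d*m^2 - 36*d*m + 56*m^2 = (d - 2)^2*(d - 7*m)*(d - 2*m)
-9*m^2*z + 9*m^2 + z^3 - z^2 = (-3*m + z)*(3*m + z)*(z - 1)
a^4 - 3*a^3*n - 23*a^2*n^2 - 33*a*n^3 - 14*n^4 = (a - 7*n)*(a + n)^2*(a + 2*n)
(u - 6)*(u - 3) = u^2 - 9*u + 18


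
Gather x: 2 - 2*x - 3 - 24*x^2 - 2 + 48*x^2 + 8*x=24*x^2 + 6*x - 3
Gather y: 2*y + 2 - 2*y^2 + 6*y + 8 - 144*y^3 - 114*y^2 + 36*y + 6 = -144*y^3 - 116*y^2 + 44*y + 16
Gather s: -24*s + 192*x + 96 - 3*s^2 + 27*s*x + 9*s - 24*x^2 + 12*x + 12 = -3*s^2 + s*(27*x - 15) - 24*x^2 + 204*x + 108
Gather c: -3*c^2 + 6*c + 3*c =-3*c^2 + 9*c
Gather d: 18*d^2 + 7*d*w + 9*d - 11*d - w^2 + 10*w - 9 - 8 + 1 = 18*d^2 + d*(7*w - 2) - w^2 + 10*w - 16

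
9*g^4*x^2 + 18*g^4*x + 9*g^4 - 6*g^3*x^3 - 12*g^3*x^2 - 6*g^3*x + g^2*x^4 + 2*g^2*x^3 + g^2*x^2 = (-3*g + x)^2*(g*x + g)^2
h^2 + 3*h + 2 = (h + 1)*(h + 2)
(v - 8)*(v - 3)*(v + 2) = v^3 - 9*v^2 + 2*v + 48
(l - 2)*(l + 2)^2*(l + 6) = l^4 + 8*l^3 + 8*l^2 - 32*l - 48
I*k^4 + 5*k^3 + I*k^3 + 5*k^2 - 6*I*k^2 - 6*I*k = k*(k - 3*I)*(k - 2*I)*(I*k + I)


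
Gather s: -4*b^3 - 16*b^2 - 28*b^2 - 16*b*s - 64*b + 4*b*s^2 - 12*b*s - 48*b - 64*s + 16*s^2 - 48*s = -4*b^3 - 44*b^2 - 112*b + s^2*(4*b + 16) + s*(-28*b - 112)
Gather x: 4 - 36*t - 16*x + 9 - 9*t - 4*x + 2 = -45*t - 20*x + 15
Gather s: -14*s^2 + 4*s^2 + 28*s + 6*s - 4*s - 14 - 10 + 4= -10*s^2 + 30*s - 20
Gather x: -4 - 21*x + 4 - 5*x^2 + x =-5*x^2 - 20*x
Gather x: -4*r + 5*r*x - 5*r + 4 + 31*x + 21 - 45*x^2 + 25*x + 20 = -9*r - 45*x^2 + x*(5*r + 56) + 45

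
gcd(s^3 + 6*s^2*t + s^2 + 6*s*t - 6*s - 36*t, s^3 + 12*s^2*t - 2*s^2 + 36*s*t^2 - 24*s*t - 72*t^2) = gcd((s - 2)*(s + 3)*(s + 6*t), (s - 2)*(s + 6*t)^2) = s^2 + 6*s*t - 2*s - 12*t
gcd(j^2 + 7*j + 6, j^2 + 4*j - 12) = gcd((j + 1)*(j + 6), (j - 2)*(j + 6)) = j + 6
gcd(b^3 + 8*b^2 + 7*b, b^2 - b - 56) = b + 7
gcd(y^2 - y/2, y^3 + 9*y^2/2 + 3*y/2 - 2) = y - 1/2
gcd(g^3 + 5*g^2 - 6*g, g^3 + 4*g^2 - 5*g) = g^2 - g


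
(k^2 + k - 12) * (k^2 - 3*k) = k^4 - 2*k^3 - 15*k^2 + 36*k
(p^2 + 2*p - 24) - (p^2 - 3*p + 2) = 5*p - 26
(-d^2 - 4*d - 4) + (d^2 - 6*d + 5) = 1 - 10*d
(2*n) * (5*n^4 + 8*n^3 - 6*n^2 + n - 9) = 10*n^5 + 16*n^4 - 12*n^3 + 2*n^2 - 18*n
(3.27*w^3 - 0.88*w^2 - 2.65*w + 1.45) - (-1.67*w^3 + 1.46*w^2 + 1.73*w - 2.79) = 4.94*w^3 - 2.34*w^2 - 4.38*w + 4.24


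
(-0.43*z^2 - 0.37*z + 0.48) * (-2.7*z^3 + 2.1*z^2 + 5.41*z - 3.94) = 1.161*z^5 + 0.096*z^4 - 4.3993*z^3 + 0.7005*z^2 + 4.0546*z - 1.8912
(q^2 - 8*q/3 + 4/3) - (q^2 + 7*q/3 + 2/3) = 2/3 - 5*q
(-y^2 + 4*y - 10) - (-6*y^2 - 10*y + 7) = 5*y^2 + 14*y - 17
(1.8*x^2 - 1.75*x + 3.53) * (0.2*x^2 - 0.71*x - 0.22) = 0.36*x^4 - 1.628*x^3 + 1.5525*x^2 - 2.1213*x - 0.7766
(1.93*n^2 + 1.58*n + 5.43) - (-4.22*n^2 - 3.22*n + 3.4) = 6.15*n^2 + 4.8*n + 2.03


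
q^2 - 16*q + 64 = (q - 8)^2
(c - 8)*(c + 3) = c^2 - 5*c - 24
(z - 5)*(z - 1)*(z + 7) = z^3 + z^2 - 37*z + 35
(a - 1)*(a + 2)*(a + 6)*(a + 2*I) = a^4 + 7*a^3 + 2*I*a^3 + 4*a^2 + 14*I*a^2 - 12*a + 8*I*a - 24*I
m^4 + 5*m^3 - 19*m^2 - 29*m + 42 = (m - 3)*(m - 1)*(m + 2)*(m + 7)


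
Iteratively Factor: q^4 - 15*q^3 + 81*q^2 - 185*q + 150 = (q - 3)*(q^3 - 12*q^2 + 45*q - 50) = (q - 5)*(q - 3)*(q^2 - 7*q + 10) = (q - 5)^2*(q - 3)*(q - 2)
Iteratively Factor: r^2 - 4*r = (r)*(r - 4)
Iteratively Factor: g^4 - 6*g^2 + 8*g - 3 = (g - 1)*(g^3 + g^2 - 5*g + 3) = (g - 1)*(g + 3)*(g^2 - 2*g + 1) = (g - 1)^2*(g + 3)*(g - 1)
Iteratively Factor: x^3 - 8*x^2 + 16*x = (x - 4)*(x^2 - 4*x) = (x - 4)^2*(x)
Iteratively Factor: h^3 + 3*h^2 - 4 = (h + 2)*(h^2 + h - 2) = (h + 2)^2*(h - 1)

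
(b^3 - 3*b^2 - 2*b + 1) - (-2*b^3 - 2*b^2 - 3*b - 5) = 3*b^3 - b^2 + b + 6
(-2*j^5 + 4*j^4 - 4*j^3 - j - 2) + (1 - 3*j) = -2*j^5 + 4*j^4 - 4*j^3 - 4*j - 1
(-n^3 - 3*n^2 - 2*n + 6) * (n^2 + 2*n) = -n^5 - 5*n^4 - 8*n^3 + 2*n^2 + 12*n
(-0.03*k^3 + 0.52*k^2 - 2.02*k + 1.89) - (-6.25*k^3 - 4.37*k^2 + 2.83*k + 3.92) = 6.22*k^3 + 4.89*k^2 - 4.85*k - 2.03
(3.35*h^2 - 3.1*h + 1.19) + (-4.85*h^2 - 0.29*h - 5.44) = -1.5*h^2 - 3.39*h - 4.25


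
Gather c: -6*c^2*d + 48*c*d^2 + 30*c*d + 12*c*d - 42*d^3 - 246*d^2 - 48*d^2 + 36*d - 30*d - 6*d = -6*c^2*d + c*(48*d^2 + 42*d) - 42*d^3 - 294*d^2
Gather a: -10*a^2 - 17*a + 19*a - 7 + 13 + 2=-10*a^2 + 2*a + 8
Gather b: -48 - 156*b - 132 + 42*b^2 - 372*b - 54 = 42*b^2 - 528*b - 234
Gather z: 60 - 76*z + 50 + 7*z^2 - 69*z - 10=7*z^2 - 145*z + 100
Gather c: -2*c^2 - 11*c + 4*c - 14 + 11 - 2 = -2*c^2 - 7*c - 5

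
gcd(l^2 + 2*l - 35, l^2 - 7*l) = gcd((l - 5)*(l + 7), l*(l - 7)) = 1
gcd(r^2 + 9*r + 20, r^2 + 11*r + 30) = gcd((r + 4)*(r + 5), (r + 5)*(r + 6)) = r + 5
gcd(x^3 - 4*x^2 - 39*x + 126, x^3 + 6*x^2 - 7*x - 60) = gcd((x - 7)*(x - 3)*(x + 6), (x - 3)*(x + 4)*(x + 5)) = x - 3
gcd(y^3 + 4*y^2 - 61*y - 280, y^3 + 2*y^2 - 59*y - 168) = y^2 - y - 56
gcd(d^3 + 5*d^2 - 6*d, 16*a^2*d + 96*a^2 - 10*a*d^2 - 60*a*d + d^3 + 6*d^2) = d + 6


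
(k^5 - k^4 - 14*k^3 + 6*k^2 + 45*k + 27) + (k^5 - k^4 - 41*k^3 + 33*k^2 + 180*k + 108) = 2*k^5 - 2*k^4 - 55*k^3 + 39*k^2 + 225*k + 135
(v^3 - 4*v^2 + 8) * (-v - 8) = -v^4 - 4*v^3 + 32*v^2 - 8*v - 64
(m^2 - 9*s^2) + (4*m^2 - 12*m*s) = 5*m^2 - 12*m*s - 9*s^2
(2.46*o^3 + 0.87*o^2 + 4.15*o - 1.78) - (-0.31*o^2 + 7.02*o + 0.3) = 2.46*o^3 + 1.18*o^2 - 2.87*o - 2.08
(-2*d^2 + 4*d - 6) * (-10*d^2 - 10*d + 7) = 20*d^4 - 20*d^3 + 6*d^2 + 88*d - 42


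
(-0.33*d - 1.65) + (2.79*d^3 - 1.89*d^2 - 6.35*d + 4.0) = 2.79*d^3 - 1.89*d^2 - 6.68*d + 2.35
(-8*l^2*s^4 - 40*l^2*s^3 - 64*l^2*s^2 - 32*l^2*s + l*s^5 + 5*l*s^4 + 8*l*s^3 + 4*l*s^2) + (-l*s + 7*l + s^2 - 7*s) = -8*l^2*s^4 - 40*l^2*s^3 - 64*l^2*s^2 - 32*l^2*s + l*s^5 + 5*l*s^4 + 8*l*s^3 + 4*l*s^2 - l*s + 7*l + s^2 - 7*s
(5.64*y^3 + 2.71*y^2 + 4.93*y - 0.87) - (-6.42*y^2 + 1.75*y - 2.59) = 5.64*y^3 + 9.13*y^2 + 3.18*y + 1.72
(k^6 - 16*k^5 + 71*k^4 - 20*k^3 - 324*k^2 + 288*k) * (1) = k^6 - 16*k^5 + 71*k^4 - 20*k^3 - 324*k^2 + 288*k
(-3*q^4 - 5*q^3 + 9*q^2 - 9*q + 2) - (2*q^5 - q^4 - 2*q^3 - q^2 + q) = -2*q^5 - 2*q^4 - 3*q^3 + 10*q^2 - 10*q + 2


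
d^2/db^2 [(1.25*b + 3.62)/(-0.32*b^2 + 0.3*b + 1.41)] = ((0.64*b - 0.3)*(1.25*b + 3.62)*(1.28*b - 0.6) + (2.4*b + 1.5668)*(-0.32*b^2 + 0.3*b + 1.41))/(-0.32*b^2 + 0.3*b + 1.41)^3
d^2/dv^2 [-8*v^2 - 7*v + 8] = -16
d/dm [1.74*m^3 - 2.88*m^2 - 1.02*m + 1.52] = 5.22*m^2 - 5.76*m - 1.02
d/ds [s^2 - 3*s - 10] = 2*s - 3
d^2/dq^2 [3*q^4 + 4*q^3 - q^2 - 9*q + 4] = 36*q^2 + 24*q - 2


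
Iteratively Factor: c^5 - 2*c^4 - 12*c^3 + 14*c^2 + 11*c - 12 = (c + 3)*(c^4 - 5*c^3 + 3*c^2 + 5*c - 4) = (c - 1)*(c + 3)*(c^3 - 4*c^2 - c + 4) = (c - 1)*(c + 1)*(c + 3)*(c^2 - 5*c + 4) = (c - 4)*(c - 1)*(c + 1)*(c + 3)*(c - 1)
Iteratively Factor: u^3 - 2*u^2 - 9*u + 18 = (u - 3)*(u^2 + u - 6) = (u - 3)*(u + 3)*(u - 2)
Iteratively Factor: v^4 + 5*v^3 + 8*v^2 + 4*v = (v + 2)*(v^3 + 3*v^2 + 2*v) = (v + 2)^2*(v^2 + v) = v*(v + 2)^2*(v + 1)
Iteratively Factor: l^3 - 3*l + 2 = (l - 1)*(l^2 + l - 2) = (l - 1)^2*(l + 2)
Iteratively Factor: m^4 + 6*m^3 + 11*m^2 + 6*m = (m + 1)*(m^3 + 5*m^2 + 6*m) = m*(m + 1)*(m^2 + 5*m + 6) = m*(m + 1)*(m + 3)*(m + 2)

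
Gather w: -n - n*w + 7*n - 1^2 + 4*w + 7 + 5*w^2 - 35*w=6*n + 5*w^2 + w*(-n - 31) + 6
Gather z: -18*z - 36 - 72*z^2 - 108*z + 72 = -72*z^2 - 126*z + 36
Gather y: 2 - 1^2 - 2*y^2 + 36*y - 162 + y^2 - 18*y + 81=-y^2 + 18*y - 80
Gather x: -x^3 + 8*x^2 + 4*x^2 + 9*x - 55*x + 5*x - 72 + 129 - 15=-x^3 + 12*x^2 - 41*x + 42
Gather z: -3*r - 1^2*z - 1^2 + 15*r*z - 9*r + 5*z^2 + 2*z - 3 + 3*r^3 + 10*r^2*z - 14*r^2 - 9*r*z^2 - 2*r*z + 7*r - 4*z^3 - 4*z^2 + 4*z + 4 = 3*r^3 - 14*r^2 - 5*r - 4*z^3 + z^2*(1 - 9*r) + z*(10*r^2 + 13*r + 5)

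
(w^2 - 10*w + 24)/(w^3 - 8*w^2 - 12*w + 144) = (w - 4)/(w^2 - 2*w - 24)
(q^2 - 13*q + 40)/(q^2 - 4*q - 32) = (q - 5)/(q + 4)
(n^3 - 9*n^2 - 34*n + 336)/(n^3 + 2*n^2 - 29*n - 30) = (n^2 - 15*n + 56)/(n^2 - 4*n - 5)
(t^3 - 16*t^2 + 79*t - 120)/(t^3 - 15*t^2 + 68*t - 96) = (t - 5)/(t - 4)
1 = 1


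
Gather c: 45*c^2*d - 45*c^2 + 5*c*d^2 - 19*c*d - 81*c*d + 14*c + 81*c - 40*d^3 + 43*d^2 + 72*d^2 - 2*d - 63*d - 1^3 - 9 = c^2*(45*d - 45) + c*(5*d^2 - 100*d + 95) - 40*d^3 + 115*d^2 - 65*d - 10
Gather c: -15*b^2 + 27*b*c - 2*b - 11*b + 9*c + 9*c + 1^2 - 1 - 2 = -15*b^2 - 13*b + c*(27*b + 18) - 2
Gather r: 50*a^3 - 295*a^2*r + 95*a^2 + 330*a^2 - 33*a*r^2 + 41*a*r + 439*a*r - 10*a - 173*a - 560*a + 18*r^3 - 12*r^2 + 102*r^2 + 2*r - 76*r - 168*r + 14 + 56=50*a^3 + 425*a^2 - 743*a + 18*r^3 + r^2*(90 - 33*a) + r*(-295*a^2 + 480*a - 242) + 70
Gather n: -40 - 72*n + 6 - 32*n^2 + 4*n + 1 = -32*n^2 - 68*n - 33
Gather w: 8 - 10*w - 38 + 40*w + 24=30*w - 6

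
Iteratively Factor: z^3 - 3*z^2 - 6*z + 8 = (z + 2)*(z^2 - 5*z + 4) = (z - 4)*(z + 2)*(z - 1)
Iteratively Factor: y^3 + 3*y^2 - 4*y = (y - 1)*(y^2 + 4*y) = y*(y - 1)*(y + 4)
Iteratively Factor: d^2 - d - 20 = (d - 5)*(d + 4)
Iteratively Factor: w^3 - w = (w + 1)*(w^2 - w) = w*(w + 1)*(w - 1)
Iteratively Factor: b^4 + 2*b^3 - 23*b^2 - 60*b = (b)*(b^3 + 2*b^2 - 23*b - 60) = b*(b - 5)*(b^2 + 7*b + 12) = b*(b - 5)*(b + 4)*(b + 3)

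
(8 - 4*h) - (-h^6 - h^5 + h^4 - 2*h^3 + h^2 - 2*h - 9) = h^6 + h^5 - h^4 + 2*h^3 - h^2 - 2*h + 17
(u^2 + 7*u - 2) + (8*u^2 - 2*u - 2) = 9*u^2 + 5*u - 4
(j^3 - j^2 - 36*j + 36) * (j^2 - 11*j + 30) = j^5 - 12*j^4 + 5*j^3 + 402*j^2 - 1476*j + 1080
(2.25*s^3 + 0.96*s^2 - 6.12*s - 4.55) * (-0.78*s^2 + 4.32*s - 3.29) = -1.755*s^5 + 8.9712*s^4 + 1.5183*s^3 - 26.0478*s^2 + 0.478800000000003*s + 14.9695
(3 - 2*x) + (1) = 4 - 2*x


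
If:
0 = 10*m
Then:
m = 0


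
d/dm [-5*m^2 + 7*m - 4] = 7 - 10*m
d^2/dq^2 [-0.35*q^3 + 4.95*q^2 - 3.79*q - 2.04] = 9.9 - 2.1*q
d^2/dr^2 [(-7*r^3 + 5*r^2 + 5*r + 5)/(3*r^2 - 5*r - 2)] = 2*(-97*r^3 + 15*r^2 - 219*r + 125)/(27*r^6 - 135*r^5 + 171*r^4 + 55*r^3 - 114*r^2 - 60*r - 8)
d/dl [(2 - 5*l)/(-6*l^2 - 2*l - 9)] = (-30*l^2 + 24*l + 49)/(36*l^4 + 24*l^3 + 112*l^2 + 36*l + 81)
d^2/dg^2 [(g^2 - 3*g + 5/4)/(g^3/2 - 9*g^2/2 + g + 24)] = (4*g^6 - 36*g^5 + 330*g^4 - 2580*g^3 + 9885*g^2 - 16542*g + 12548)/(g^9 - 27*g^8 + 249*g^7 - 693*g^6 - 2094*g^5 + 12132*g^4 + 1736*g^3 - 61632*g^2 + 13824*g + 110592)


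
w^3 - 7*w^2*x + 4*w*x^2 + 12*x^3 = (w - 6*x)*(w - 2*x)*(w + x)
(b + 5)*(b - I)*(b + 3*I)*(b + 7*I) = b^4 + 5*b^3 + 9*I*b^3 - 11*b^2 + 45*I*b^2 - 55*b + 21*I*b + 105*I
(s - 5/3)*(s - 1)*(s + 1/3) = s^3 - 7*s^2/3 + 7*s/9 + 5/9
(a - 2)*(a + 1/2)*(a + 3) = a^3 + 3*a^2/2 - 11*a/2 - 3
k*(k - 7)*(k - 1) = k^3 - 8*k^2 + 7*k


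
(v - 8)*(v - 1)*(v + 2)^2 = v^4 - 5*v^3 - 24*v^2 - 4*v + 32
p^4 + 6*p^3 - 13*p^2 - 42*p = p*(p - 3)*(p + 2)*(p + 7)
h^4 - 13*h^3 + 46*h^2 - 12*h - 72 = (h - 6)^2*(h - 2)*(h + 1)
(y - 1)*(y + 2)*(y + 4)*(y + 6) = y^4 + 11*y^3 + 32*y^2 + 4*y - 48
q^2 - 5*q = q*(q - 5)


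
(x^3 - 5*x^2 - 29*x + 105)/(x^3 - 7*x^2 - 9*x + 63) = (x + 5)/(x + 3)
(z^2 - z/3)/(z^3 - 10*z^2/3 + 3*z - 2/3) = z/(z^2 - 3*z + 2)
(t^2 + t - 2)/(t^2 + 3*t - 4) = (t + 2)/(t + 4)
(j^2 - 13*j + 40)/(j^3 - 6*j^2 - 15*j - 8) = (j - 5)/(j^2 + 2*j + 1)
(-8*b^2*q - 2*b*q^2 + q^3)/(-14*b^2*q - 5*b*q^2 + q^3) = (-4*b + q)/(-7*b + q)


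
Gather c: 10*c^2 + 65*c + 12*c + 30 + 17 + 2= 10*c^2 + 77*c + 49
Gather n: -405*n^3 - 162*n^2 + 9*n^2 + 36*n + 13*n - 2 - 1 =-405*n^3 - 153*n^2 + 49*n - 3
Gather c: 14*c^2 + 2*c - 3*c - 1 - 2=14*c^2 - c - 3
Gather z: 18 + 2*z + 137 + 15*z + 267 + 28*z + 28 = 45*z + 450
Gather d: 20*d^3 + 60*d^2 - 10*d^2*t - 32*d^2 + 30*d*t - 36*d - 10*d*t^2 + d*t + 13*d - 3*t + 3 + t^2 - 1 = 20*d^3 + d^2*(28 - 10*t) + d*(-10*t^2 + 31*t - 23) + t^2 - 3*t + 2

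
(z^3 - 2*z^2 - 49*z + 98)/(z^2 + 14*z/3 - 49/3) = 3*(z^2 - 9*z + 14)/(3*z - 7)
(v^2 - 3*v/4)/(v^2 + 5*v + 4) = v*(4*v - 3)/(4*(v^2 + 5*v + 4))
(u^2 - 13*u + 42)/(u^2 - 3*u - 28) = (u - 6)/(u + 4)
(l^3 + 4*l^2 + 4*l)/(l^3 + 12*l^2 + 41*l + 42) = l*(l + 2)/(l^2 + 10*l + 21)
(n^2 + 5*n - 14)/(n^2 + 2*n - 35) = (n - 2)/(n - 5)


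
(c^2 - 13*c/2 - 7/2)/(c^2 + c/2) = (c - 7)/c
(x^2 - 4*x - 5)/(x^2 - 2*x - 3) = (x - 5)/(x - 3)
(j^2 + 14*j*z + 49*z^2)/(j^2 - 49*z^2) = (-j - 7*z)/(-j + 7*z)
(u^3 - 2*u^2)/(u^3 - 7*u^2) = (u - 2)/(u - 7)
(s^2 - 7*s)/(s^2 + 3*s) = (s - 7)/(s + 3)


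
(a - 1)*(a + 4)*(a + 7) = a^3 + 10*a^2 + 17*a - 28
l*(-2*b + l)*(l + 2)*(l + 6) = -2*b*l^3 - 16*b*l^2 - 24*b*l + l^4 + 8*l^3 + 12*l^2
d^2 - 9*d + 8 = (d - 8)*(d - 1)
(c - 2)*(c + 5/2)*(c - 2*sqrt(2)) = c^3 - 2*sqrt(2)*c^2 + c^2/2 - 5*c - sqrt(2)*c + 10*sqrt(2)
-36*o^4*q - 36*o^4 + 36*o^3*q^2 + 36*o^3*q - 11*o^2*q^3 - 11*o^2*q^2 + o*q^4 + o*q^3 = (-6*o + q)*(-3*o + q)*(-2*o + q)*(o*q + o)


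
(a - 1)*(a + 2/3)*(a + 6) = a^3 + 17*a^2/3 - 8*a/3 - 4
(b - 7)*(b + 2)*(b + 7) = b^3 + 2*b^2 - 49*b - 98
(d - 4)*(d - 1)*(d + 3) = d^3 - 2*d^2 - 11*d + 12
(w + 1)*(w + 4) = w^2 + 5*w + 4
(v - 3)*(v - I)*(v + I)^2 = v^4 - 3*v^3 + I*v^3 + v^2 - 3*I*v^2 - 3*v + I*v - 3*I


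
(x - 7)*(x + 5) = x^2 - 2*x - 35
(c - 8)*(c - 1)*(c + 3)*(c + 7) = c^4 + c^3 - 61*c^2 - 109*c + 168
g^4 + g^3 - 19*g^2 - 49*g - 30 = (g - 5)*(g + 1)*(g + 2)*(g + 3)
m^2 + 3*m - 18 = (m - 3)*(m + 6)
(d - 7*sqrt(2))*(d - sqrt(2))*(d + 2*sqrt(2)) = d^3 - 6*sqrt(2)*d^2 - 18*d + 28*sqrt(2)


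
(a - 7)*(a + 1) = a^2 - 6*a - 7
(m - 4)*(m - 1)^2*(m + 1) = m^4 - 5*m^3 + 3*m^2 + 5*m - 4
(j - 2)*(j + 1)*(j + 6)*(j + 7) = j^4 + 12*j^3 + 27*j^2 - 68*j - 84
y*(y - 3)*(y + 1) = y^3 - 2*y^2 - 3*y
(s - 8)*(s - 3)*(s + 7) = s^3 - 4*s^2 - 53*s + 168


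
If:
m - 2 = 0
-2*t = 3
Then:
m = 2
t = -3/2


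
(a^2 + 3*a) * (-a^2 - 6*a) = -a^4 - 9*a^3 - 18*a^2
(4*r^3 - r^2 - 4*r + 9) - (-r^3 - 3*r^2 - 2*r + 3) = 5*r^3 + 2*r^2 - 2*r + 6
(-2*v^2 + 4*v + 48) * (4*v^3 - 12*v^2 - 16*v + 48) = -8*v^5 + 40*v^4 + 176*v^3 - 736*v^2 - 576*v + 2304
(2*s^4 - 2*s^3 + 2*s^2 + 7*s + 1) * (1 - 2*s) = -4*s^5 + 6*s^4 - 6*s^3 - 12*s^2 + 5*s + 1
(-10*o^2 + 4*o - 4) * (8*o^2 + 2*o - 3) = -80*o^4 + 12*o^3 + 6*o^2 - 20*o + 12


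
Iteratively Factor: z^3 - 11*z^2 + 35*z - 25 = (z - 5)*(z^2 - 6*z + 5) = (z - 5)*(z - 1)*(z - 5)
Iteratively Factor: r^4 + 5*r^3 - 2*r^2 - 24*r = (r)*(r^3 + 5*r^2 - 2*r - 24) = r*(r + 3)*(r^2 + 2*r - 8) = r*(r - 2)*(r + 3)*(r + 4)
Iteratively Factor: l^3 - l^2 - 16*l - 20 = (l + 2)*(l^2 - 3*l - 10) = (l - 5)*(l + 2)*(l + 2)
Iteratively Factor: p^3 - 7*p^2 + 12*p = (p)*(p^2 - 7*p + 12) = p*(p - 3)*(p - 4)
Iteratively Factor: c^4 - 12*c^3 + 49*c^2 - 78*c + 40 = (c - 4)*(c^3 - 8*c^2 + 17*c - 10) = (c - 5)*(c - 4)*(c^2 - 3*c + 2) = (c - 5)*(c - 4)*(c - 2)*(c - 1)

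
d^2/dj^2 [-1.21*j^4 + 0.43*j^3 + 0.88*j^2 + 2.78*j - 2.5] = -14.52*j^2 + 2.58*j + 1.76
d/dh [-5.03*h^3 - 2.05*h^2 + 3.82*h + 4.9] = -15.09*h^2 - 4.1*h + 3.82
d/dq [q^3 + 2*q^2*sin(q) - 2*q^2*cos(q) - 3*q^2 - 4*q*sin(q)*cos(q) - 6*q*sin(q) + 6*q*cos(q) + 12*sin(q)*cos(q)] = 2*sqrt(2)*q^2*sin(q + pi/4) + 3*q^2 - 2*q*sin(q) - 10*q*cos(q) - 4*q*cos(2*q) - 6*q - 2*sin(2*q) + 12*cos(2*q) + 6*sqrt(2)*cos(q + pi/4)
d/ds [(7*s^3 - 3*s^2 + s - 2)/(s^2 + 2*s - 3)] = (7*s^4 + 28*s^3 - 70*s^2 + 22*s + 1)/(s^4 + 4*s^3 - 2*s^2 - 12*s + 9)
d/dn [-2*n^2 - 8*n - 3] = -4*n - 8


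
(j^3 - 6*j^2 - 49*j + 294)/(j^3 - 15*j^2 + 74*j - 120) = (j^2 - 49)/(j^2 - 9*j + 20)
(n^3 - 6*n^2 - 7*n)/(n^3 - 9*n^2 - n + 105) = n*(n + 1)/(n^2 - 2*n - 15)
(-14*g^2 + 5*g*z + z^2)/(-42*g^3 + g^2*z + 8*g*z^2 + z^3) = 1/(3*g + z)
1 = 1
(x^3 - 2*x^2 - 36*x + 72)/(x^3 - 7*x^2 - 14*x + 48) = (x^2 - 36)/(x^2 - 5*x - 24)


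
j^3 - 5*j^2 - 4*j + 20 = (j - 5)*(j - 2)*(j + 2)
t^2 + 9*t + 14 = (t + 2)*(t + 7)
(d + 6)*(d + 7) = d^2 + 13*d + 42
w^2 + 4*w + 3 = (w + 1)*(w + 3)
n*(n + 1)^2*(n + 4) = n^4 + 6*n^3 + 9*n^2 + 4*n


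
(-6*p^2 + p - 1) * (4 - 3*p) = 18*p^3 - 27*p^2 + 7*p - 4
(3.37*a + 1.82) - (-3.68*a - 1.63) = 7.05*a + 3.45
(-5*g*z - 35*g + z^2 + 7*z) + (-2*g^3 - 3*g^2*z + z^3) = -2*g^3 - 3*g^2*z - 5*g*z - 35*g + z^3 + z^2 + 7*z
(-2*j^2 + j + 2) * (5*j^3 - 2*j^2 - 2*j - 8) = -10*j^5 + 9*j^4 + 12*j^3 + 10*j^2 - 12*j - 16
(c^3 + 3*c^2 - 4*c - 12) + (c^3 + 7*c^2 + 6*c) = 2*c^3 + 10*c^2 + 2*c - 12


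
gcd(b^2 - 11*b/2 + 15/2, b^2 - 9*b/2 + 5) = b - 5/2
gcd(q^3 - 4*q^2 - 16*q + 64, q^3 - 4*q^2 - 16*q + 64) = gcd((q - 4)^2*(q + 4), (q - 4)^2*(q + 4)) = q^3 - 4*q^2 - 16*q + 64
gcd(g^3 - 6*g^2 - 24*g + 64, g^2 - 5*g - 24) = g - 8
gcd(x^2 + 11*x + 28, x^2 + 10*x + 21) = x + 7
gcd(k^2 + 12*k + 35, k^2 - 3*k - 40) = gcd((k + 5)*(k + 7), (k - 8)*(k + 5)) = k + 5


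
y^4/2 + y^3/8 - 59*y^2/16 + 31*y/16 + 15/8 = (y/2 + 1/4)*(y - 2)*(y - 5/4)*(y + 3)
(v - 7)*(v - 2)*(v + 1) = v^3 - 8*v^2 + 5*v + 14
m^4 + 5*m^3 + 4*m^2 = m^2*(m + 1)*(m + 4)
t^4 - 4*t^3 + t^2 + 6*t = t*(t - 3)*(t - 2)*(t + 1)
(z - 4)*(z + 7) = z^2 + 3*z - 28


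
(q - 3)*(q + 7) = q^2 + 4*q - 21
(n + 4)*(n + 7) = n^2 + 11*n + 28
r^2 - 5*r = r*(r - 5)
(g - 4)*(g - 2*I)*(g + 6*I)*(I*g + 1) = I*g^4 - 3*g^3 - 4*I*g^3 + 12*g^2 + 16*I*g^2 + 12*g - 64*I*g - 48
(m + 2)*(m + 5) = m^2 + 7*m + 10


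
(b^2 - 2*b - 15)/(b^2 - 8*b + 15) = (b + 3)/(b - 3)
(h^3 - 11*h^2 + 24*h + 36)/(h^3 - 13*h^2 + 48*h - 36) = (h + 1)/(h - 1)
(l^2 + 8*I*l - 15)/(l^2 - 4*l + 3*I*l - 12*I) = (l + 5*I)/(l - 4)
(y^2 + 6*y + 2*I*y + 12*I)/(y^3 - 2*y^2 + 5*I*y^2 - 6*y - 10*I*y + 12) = (y + 6)/(y^2 + y*(-2 + 3*I) - 6*I)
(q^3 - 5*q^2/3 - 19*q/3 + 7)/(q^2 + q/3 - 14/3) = (q^2 - 4*q + 3)/(q - 2)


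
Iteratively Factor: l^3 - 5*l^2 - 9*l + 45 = (l - 3)*(l^2 - 2*l - 15) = (l - 3)*(l + 3)*(l - 5)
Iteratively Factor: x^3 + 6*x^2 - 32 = (x + 4)*(x^2 + 2*x - 8) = (x + 4)^2*(x - 2)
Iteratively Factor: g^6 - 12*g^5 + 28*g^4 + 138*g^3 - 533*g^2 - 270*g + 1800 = (g - 4)*(g^5 - 8*g^4 - 4*g^3 + 122*g^2 - 45*g - 450) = (g - 5)*(g - 4)*(g^4 - 3*g^3 - 19*g^2 + 27*g + 90) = (g - 5)^2*(g - 4)*(g^3 + 2*g^2 - 9*g - 18) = (g - 5)^2*(g - 4)*(g - 3)*(g^2 + 5*g + 6) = (g - 5)^2*(g - 4)*(g - 3)*(g + 2)*(g + 3)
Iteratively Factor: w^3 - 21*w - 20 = (w + 4)*(w^2 - 4*w - 5) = (w - 5)*(w + 4)*(w + 1)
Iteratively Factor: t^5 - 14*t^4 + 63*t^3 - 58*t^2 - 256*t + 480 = (t + 2)*(t^4 - 16*t^3 + 95*t^2 - 248*t + 240) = (t - 3)*(t + 2)*(t^3 - 13*t^2 + 56*t - 80) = (t - 5)*(t - 3)*(t + 2)*(t^2 - 8*t + 16) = (t - 5)*(t - 4)*(t - 3)*(t + 2)*(t - 4)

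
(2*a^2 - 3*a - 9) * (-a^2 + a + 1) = -2*a^4 + 5*a^3 + 8*a^2 - 12*a - 9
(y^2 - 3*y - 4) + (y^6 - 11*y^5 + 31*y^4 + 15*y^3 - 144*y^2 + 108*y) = y^6 - 11*y^5 + 31*y^4 + 15*y^3 - 143*y^2 + 105*y - 4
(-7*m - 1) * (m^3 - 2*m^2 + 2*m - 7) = -7*m^4 + 13*m^3 - 12*m^2 + 47*m + 7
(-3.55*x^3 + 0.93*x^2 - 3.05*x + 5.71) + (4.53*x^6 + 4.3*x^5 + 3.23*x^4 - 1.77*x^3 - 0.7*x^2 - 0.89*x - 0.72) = 4.53*x^6 + 4.3*x^5 + 3.23*x^4 - 5.32*x^3 + 0.23*x^2 - 3.94*x + 4.99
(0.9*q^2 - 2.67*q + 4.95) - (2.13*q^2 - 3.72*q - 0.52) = -1.23*q^2 + 1.05*q + 5.47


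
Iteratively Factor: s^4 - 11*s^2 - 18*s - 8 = (s + 1)*(s^3 - s^2 - 10*s - 8) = (s + 1)*(s + 2)*(s^2 - 3*s - 4) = (s - 4)*(s + 1)*(s + 2)*(s + 1)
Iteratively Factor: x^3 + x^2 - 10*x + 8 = (x - 2)*(x^2 + 3*x - 4) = (x - 2)*(x - 1)*(x + 4)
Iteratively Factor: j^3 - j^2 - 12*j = (j - 4)*(j^2 + 3*j) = j*(j - 4)*(j + 3)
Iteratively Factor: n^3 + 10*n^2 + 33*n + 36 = (n + 4)*(n^2 + 6*n + 9) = (n + 3)*(n + 4)*(n + 3)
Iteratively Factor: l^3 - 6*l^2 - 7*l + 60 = (l - 4)*(l^2 - 2*l - 15) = (l - 5)*(l - 4)*(l + 3)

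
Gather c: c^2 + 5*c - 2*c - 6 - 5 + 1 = c^2 + 3*c - 10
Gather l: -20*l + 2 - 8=-20*l - 6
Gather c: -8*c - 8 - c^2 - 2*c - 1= -c^2 - 10*c - 9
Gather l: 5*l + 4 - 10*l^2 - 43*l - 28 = -10*l^2 - 38*l - 24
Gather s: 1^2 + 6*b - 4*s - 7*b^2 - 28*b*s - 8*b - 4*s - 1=-7*b^2 - 2*b + s*(-28*b - 8)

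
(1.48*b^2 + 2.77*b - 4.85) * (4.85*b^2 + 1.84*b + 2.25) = 7.178*b^4 + 16.1577*b^3 - 15.0957*b^2 - 2.6915*b - 10.9125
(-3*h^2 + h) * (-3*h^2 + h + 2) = 9*h^4 - 6*h^3 - 5*h^2 + 2*h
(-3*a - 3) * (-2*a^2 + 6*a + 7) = 6*a^3 - 12*a^2 - 39*a - 21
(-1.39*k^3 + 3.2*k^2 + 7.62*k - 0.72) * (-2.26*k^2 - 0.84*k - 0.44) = 3.1414*k^5 - 6.0644*k^4 - 19.2976*k^3 - 6.1816*k^2 - 2.748*k + 0.3168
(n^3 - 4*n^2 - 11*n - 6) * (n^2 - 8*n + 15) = n^5 - 12*n^4 + 36*n^3 + 22*n^2 - 117*n - 90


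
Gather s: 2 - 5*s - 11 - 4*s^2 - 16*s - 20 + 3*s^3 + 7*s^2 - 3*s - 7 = 3*s^3 + 3*s^2 - 24*s - 36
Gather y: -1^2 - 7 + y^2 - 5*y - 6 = y^2 - 5*y - 14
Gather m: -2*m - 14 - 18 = -2*m - 32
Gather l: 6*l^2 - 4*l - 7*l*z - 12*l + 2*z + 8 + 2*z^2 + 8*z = 6*l^2 + l*(-7*z - 16) + 2*z^2 + 10*z + 8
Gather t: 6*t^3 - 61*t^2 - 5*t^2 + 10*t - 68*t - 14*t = 6*t^3 - 66*t^2 - 72*t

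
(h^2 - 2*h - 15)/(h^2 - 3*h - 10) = (h + 3)/(h + 2)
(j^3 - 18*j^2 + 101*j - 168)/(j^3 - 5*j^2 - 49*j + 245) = (j^2 - 11*j + 24)/(j^2 + 2*j - 35)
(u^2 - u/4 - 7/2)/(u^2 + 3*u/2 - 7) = (4*u + 7)/(2*(2*u + 7))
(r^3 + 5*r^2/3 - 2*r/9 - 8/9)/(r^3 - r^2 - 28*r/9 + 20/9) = (3*r^2 + 7*r + 4)/(3*r^2 - r - 10)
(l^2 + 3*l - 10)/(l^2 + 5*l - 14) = (l + 5)/(l + 7)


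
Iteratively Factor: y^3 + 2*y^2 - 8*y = (y - 2)*(y^2 + 4*y) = (y - 2)*(y + 4)*(y)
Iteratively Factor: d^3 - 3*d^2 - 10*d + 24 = (d - 4)*(d^2 + d - 6) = (d - 4)*(d - 2)*(d + 3)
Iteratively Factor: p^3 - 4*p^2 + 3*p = (p - 3)*(p^2 - p) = (p - 3)*(p - 1)*(p)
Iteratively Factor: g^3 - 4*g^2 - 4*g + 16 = (g - 4)*(g^2 - 4) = (g - 4)*(g + 2)*(g - 2)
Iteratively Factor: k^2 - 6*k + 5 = (k - 1)*(k - 5)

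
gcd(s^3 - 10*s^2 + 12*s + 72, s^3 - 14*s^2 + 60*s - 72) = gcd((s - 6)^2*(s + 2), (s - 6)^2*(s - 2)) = s^2 - 12*s + 36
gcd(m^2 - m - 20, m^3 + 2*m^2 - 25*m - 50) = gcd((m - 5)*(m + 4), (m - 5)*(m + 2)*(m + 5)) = m - 5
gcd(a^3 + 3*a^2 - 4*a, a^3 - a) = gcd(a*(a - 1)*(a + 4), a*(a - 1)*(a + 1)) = a^2 - a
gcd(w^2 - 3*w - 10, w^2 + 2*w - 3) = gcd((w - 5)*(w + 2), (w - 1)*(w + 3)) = 1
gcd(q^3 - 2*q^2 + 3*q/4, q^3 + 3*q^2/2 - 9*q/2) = q^2 - 3*q/2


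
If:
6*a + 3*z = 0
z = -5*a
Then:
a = 0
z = 0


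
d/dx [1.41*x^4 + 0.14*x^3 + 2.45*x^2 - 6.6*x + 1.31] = 5.64*x^3 + 0.42*x^2 + 4.9*x - 6.6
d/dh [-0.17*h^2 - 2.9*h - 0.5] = -0.34*h - 2.9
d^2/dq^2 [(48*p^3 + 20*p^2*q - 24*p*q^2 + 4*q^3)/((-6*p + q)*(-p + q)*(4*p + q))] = 24*p*(1952*p^6 + 1440*p^5*q - 1356*p^4*q^2 + 609*p^3*q^3 - 171*p^2*q^4 + 27*p*q^5 - q^6)/(13824*p^9 - 38016*p^8*q + 29664*p^7*q^2 + 584*p^6*q^3 - 6876*p^5*q^4 + 426*p^4*q^5 + 441*p^3*q^6 - 39*p^2*q^7 - 9*p*q^8 + q^9)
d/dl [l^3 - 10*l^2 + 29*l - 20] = 3*l^2 - 20*l + 29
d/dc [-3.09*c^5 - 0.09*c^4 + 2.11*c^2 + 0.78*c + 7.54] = -15.45*c^4 - 0.36*c^3 + 4.22*c + 0.78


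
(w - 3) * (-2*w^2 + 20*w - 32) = -2*w^3 + 26*w^2 - 92*w + 96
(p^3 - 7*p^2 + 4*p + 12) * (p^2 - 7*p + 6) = p^5 - 14*p^4 + 59*p^3 - 58*p^2 - 60*p + 72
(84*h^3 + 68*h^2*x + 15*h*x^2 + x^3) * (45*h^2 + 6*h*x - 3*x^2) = 3780*h^5 + 3564*h^4*x + 831*h^3*x^2 - 69*h^2*x^3 - 39*h*x^4 - 3*x^5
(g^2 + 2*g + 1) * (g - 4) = g^3 - 2*g^2 - 7*g - 4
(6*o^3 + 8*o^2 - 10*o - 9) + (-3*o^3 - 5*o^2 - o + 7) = 3*o^3 + 3*o^2 - 11*o - 2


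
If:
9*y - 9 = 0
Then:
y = 1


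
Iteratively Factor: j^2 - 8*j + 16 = (j - 4)*(j - 4)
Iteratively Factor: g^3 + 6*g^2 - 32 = (g + 4)*(g^2 + 2*g - 8) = (g + 4)^2*(g - 2)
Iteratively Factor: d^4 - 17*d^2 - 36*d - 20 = (d + 1)*(d^3 - d^2 - 16*d - 20) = (d + 1)*(d + 2)*(d^2 - 3*d - 10) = (d - 5)*(d + 1)*(d + 2)*(d + 2)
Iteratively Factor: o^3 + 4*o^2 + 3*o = (o)*(o^2 + 4*o + 3) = o*(o + 1)*(o + 3)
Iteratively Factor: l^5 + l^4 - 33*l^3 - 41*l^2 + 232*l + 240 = (l + 4)*(l^4 - 3*l^3 - 21*l^2 + 43*l + 60) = (l - 5)*(l + 4)*(l^3 + 2*l^2 - 11*l - 12) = (l - 5)*(l + 4)^2*(l^2 - 2*l - 3) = (l - 5)*(l + 1)*(l + 4)^2*(l - 3)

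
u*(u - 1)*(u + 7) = u^3 + 6*u^2 - 7*u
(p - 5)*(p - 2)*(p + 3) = p^3 - 4*p^2 - 11*p + 30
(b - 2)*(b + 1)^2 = b^3 - 3*b - 2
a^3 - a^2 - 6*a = a*(a - 3)*(a + 2)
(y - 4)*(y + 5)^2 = y^3 + 6*y^2 - 15*y - 100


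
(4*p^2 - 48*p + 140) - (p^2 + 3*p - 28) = 3*p^2 - 51*p + 168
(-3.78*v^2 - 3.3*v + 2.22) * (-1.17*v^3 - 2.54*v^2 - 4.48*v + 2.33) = 4.4226*v^5 + 13.4622*v^4 + 22.719*v^3 + 0.3378*v^2 - 17.6346*v + 5.1726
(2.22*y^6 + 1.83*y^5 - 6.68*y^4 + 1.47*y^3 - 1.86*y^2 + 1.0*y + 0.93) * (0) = 0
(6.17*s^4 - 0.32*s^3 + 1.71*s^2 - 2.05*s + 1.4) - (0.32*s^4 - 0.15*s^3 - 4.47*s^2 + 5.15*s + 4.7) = 5.85*s^4 - 0.17*s^3 + 6.18*s^2 - 7.2*s - 3.3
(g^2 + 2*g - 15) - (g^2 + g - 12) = g - 3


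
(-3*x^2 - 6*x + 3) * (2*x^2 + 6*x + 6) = -6*x^4 - 30*x^3 - 48*x^2 - 18*x + 18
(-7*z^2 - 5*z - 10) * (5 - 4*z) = 28*z^3 - 15*z^2 + 15*z - 50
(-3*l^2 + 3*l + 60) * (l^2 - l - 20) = -3*l^4 + 6*l^3 + 117*l^2 - 120*l - 1200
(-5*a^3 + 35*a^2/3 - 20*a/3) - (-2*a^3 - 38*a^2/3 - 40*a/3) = -3*a^3 + 73*a^2/3 + 20*a/3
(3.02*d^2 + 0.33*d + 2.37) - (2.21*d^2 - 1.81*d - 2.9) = 0.81*d^2 + 2.14*d + 5.27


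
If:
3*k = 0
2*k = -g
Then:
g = 0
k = 0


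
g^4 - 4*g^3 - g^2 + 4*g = g*(g - 4)*(g - 1)*(g + 1)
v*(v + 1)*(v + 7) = v^3 + 8*v^2 + 7*v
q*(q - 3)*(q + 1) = q^3 - 2*q^2 - 3*q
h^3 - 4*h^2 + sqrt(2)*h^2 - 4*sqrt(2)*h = h*(h - 4)*(h + sqrt(2))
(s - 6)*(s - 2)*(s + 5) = s^3 - 3*s^2 - 28*s + 60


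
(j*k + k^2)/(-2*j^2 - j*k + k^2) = -k/(2*j - k)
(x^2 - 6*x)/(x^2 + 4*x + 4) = x*(x - 6)/(x^2 + 4*x + 4)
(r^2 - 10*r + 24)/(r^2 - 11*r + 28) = (r - 6)/(r - 7)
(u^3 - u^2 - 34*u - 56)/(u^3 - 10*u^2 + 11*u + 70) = (u + 4)/(u - 5)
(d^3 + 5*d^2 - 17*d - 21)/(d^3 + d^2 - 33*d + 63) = (d + 1)/(d - 3)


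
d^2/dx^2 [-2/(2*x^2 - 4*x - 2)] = 2*(-x^2 + 2*x + 4*(x - 1)^2 + 1)/(-x^2 + 2*x + 1)^3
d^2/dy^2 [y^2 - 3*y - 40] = 2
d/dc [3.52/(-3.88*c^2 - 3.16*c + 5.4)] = (27.3152*c + 11.1232)/(3.88*c^2 + 3.16*c - 5.4)^2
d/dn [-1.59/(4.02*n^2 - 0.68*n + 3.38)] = (12.7836*n - 1.0812)/(4.02*n^2 - 0.68*n + 3.38)^2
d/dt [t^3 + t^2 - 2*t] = 3*t^2 + 2*t - 2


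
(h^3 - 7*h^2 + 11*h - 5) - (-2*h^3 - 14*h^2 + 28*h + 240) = 3*h^3 + 7*h^2 - 17*h - 245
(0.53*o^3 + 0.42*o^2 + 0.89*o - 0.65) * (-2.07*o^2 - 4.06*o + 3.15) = -1.0971*o^5 - 3.0212*o^4 - 1.878*o^3 - 0.9449*o^2 + 5.4425*o - 2.0475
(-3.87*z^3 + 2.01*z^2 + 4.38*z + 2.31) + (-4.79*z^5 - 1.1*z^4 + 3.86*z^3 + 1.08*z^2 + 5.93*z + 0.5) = -4.79*z^5 - 1.1*z^4 - 0.0100000000000002*z^3 + 3.09*z^2 + 10.31*z + 2.81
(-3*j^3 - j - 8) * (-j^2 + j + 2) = 3*j^5 - 3*j^4 - 5*j^3 + 7*j^2 - 10*j - 16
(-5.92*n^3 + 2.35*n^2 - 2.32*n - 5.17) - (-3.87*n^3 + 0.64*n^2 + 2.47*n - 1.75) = -2.05*n^3 + 1.71*n^2 - 4.79*n - 3.42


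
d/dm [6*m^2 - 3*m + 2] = 12*m - 3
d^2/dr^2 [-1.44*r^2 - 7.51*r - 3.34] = -2.88000000000000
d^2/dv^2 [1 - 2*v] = 0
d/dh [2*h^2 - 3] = 4*h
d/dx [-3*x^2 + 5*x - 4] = 5 - 6*x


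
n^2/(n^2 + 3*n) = n/(n + 3)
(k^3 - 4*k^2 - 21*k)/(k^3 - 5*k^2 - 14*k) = (k + 3)/(k + 2)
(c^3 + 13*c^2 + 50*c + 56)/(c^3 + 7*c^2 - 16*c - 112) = (c + 2)/(c - 4)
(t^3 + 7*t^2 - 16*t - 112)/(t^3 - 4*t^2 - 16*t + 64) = (t + 7)/(t - 4)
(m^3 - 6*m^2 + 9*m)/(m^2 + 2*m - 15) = m*(m - 3)/(m + 5)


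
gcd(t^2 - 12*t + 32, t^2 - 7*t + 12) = t - 4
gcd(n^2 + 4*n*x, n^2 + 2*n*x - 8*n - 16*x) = 1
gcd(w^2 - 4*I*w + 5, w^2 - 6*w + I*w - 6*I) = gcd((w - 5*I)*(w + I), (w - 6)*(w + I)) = w + I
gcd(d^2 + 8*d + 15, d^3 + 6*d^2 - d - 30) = d^2 + 8*d + 15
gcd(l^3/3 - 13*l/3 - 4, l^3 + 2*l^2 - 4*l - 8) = 1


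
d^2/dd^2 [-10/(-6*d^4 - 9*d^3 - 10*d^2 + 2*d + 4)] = 20*(-(36*d^2 + 27*d + 10)*(6*d^4 + 9*d^3 + 10*d^2 - 2*d - 4) + (24*d^3 + 27*d^2 + 20*d - 2)^2)/(6*d^4 + 9*d^3 + 10*d^2 - 2*d - 4)^3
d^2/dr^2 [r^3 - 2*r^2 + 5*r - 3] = 6*r - 4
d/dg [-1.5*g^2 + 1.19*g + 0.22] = 1.19 - 3.0*g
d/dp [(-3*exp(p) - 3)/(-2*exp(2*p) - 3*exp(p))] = 3*(-2*exp(2*p) - 4*exp(p) - 3)*exp(-p)/(4*exp(2*p) + 12*exp(p) + 9)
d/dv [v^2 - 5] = 2*v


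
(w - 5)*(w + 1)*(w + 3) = w^3 - w^2 - 17*w - 15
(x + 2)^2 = x^2 + 4*x + 4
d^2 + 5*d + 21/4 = (d + 3/2)*(d + 7/2)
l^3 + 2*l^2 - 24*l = l*(l - 4)*(l + 6)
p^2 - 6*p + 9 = (p - 3)^2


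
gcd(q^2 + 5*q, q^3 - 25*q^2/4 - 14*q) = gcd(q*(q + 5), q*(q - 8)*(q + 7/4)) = q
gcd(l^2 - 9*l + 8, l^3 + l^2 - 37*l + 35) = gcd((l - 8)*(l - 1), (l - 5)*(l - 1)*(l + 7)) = l - 1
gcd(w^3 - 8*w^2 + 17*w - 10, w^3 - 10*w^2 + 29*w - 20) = w^2 - 6*w + 5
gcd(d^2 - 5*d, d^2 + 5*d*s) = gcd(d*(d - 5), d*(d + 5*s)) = d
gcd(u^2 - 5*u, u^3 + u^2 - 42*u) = u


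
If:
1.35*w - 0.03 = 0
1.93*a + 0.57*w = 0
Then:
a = -0.01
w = 0.02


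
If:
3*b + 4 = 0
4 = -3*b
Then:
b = -4/3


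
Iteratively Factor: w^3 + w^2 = (w)*(w^2 + w) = w*(w + 1)*(w)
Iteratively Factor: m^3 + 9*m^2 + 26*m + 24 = (m + 2)*(m^2 + 7*m + 12) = (m + 2)*(m + 3)*(m + 4)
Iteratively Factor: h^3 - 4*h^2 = (h)*(h^2 - 4*h) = h^2*(h - 4)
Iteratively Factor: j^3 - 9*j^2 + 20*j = (j)*(j^2 - 9*j + 20) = j*(j - 5)*(j - 4)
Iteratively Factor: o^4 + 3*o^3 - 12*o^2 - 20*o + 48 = (o + 3)*(o^3 - 12*o + 16) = (o - 2)*(o + 3)*(o^2 + 2*o - 8) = (o - 2)*(o + 3)*(o + 4)*(o - 2)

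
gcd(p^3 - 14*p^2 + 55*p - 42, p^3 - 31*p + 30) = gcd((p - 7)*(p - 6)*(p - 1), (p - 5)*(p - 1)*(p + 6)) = p - 1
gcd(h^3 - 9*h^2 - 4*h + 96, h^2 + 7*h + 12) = h + 3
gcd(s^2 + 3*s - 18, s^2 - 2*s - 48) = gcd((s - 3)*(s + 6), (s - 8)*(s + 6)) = s + 6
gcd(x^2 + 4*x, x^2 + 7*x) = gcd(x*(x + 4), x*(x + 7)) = x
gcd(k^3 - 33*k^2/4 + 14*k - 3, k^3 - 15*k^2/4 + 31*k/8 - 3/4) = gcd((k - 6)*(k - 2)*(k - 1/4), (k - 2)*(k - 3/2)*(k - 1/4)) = k^2 - 9*k/4 + 1/2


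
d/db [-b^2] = -2*b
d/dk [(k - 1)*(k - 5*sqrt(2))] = 2*k - 5*sqrt(2) - 1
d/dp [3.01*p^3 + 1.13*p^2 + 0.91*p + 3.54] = 9.03*p^2 + 2.26*p + 0.91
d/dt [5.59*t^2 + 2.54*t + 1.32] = 11.18*t + 2.54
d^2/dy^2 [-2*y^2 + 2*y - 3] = -4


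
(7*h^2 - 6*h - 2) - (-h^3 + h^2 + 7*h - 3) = h^3 + 6*h^2 - 13*h + 1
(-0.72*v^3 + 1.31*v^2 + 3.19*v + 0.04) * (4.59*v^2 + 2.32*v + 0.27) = -3.3048*v^5 + 4.3425*v^4 + 17.4869*v^3 + 7.9381*v^2 + 0.9541*v + 0.0108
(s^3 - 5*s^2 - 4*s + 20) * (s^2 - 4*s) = s^5 - 9*s^4 + 16*s^3 + 36*s^2 - 80*s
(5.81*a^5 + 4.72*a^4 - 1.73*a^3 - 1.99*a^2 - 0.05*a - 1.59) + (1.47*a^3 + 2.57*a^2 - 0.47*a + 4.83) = 5.81*a^5 + 4.72*a^4 - 0.26*a^3 + 0.58*a^2 - 0.52*a + 3.24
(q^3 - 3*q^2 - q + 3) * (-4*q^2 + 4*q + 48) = -4*q^5 + 16*q^4 + 40*q^3 - 160*q^2 - 36*q + 144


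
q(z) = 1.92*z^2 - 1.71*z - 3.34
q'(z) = 3.84*z - 1.71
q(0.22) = -3.62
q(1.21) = -2.60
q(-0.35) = -2.51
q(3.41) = 13.15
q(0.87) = -3.37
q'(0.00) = -1.71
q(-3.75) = 30.07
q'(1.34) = 3.44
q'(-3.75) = -16.11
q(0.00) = -3.34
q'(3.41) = 11.38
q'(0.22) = -0.87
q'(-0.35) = -3.05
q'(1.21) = 2.94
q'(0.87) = 1.63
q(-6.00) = 76.04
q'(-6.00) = -24.75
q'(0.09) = -1.36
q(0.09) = -3.48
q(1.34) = -2.18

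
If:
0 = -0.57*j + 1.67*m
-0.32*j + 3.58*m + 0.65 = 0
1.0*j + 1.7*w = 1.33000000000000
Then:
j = -0.72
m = -0.25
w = 1.21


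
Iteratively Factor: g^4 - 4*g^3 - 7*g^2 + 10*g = (g + 2)*(g^3 - 6*g^2 + 5*g) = (g - 1)*(g + 2)*(g^2 - 5*g) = g*(g - 1)*(g + 2)*(g - 5)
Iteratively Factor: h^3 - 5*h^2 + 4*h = (h - 4)*(h^2 - h) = (h - 4)*(h - 1)*(h)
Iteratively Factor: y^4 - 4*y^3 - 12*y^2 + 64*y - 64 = (y - 2)*(y^3 - 2*y^2 - 16*y + 32) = (y - 2)^2*(y^2 - 16) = (y - 2)^2*(y + 4)*(y - 4)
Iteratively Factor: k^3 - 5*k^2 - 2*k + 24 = (k - 3)*(k^2 - 2*k - 8) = (k - 4)*(k - 3)*(k + 2)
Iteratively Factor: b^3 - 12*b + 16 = (b + 4)*(b^2 - 4*b + 4) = (b - 2)*(b + 4)*(b - 2)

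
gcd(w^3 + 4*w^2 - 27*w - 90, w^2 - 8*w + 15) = w - 5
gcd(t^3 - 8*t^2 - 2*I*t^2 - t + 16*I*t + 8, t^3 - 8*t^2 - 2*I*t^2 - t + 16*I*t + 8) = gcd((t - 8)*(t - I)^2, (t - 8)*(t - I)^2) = t^3 + t^2*(-8 - 2*I) + t*(-1 + 16*I) + 8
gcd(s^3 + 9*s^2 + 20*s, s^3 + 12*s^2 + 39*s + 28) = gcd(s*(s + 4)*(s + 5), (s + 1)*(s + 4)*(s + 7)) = s + 4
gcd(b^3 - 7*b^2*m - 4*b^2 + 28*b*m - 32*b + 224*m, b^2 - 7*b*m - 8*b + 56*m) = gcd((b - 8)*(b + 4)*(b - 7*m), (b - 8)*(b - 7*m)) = b^2 - 7*b*m - 8*b + 56*m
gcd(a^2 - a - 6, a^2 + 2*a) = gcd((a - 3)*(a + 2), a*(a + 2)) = a + 2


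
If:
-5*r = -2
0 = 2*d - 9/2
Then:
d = 9/4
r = 2/5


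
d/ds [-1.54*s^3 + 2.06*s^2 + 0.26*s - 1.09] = -4.62*s^2 + 4.12*s + 0.26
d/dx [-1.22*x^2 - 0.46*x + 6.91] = -2.44*x - 0.46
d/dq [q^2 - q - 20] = 2*q - 1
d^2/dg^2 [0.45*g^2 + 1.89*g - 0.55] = 0.900000000000000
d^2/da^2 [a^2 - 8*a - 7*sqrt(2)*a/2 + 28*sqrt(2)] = 2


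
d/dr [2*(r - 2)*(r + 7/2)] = 4*r + 3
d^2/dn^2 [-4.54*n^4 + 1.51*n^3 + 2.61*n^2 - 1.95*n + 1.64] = -54.48*n^2 + 9.06*n + 5.22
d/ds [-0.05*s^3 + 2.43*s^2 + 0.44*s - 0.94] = -0.15*s^2 + 4.86*s + 0.44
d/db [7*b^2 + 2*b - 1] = 14*b + 2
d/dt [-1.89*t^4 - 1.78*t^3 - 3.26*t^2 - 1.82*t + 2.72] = -7.56*t^3 - 5.34*t^2 - 6.52*t - 1.82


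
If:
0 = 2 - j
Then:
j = 2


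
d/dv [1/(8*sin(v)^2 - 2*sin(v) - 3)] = 2*(1 - 8*sin(v))*cos(v)/(-8*sin(v)^2 + 2*sin(v) + 3)^2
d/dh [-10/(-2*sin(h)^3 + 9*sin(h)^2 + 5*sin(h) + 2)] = 10*(-6*sin(h)^2 + 18*sin(h) + 5)*cos(h)/(-2*sin(h)^3 + 9*sin(h)^2 + 5*sin(h) + 2)^2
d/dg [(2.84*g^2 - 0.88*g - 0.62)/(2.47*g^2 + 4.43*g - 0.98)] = (14.7548*g^2 - 2.5036*g + 3.609)/(6.1009*g^4 + 21.8842*g^3 + 14.7837*g^2 - 8.6828*g + 0.9604)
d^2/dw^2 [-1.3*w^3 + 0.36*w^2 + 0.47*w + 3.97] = 0.72 - 7.8*w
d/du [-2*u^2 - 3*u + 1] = -4*u - 3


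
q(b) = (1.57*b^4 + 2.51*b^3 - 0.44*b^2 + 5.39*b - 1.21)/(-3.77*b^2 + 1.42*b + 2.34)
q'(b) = (7.54*b - 1.42)*(1.57*b^4 + 2.51*b^3 - 0.44*b^2 + 5.39*b - 1.21)/(-3.77*b^2 + 1.42*b + 2.34)^2 + (6.28*b^3 + 7.53*b^2 - 0.88*b + 5.39)/(-3.77*b^2 + 1.42*b + 2.34)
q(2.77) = -6.89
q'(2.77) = -2.65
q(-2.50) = -0.19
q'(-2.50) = 1.60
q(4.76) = -14.30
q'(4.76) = -4.67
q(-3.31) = -1.68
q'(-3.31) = 2.12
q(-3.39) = -1.86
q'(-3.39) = 2.18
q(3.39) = -8.77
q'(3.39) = -3.37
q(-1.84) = 0.79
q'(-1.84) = 1.43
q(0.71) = 2.55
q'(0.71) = 14.40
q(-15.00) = -81.67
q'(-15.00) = 11.68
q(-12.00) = -50.38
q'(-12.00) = 9.19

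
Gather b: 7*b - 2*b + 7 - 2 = 5*b + 5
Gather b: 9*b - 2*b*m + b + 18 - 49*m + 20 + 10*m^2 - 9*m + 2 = b*(10 - 2*m) + 10*m^2 - 58*m + 40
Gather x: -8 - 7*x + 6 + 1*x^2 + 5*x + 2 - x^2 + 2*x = 0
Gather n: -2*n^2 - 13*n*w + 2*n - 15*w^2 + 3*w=-2*n^2 + n*(2 - 13*w) - 15*w^2 + 3*w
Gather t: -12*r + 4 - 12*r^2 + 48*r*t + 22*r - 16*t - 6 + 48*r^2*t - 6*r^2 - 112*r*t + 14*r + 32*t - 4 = -18*r^2 + 24*r + t*(48*r^2 - 64*r + 16) - 6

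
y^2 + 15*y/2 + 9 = (y + 3/2)*(y + 6)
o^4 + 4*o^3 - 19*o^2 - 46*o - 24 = (o - 4)*(o + 1)^2*(o + 6)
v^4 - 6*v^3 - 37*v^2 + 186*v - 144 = (v - 8)*(v - 3)*(v - 1)*(v + 6)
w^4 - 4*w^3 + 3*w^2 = w^2*(w - 3)*(w - 1)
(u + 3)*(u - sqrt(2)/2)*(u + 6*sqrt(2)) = u^3 + 3*u^2 + 11*sqrt(2)*u^2/2 - 6*u + 33*sqrt(2)*u/2 - 18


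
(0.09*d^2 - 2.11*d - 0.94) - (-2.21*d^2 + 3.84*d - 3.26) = 2.3*d^2 - 5.95*d + 2.32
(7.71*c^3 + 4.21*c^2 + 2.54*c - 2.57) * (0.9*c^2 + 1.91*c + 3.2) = 6.939*c^5 + 18.5151*c^4 + 34.9991*c^3 + 16.0104*c^2 + 3.2193*c - 8.224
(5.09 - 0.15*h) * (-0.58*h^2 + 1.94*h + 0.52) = 0.087*h^3 - 3.2432*h^2 + 9.7966*h + 2.6468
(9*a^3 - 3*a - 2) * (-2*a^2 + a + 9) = -18*a^5 + 9*a^4 + 87*a^3 + a^2 - 29*a - 18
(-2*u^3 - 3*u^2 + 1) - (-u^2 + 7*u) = -2*u^3 - 2*u^2 - 7*u + 1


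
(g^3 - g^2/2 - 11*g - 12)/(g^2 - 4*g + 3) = (g^3 - g^2/2 - 11*g - 12)/(g^2 - 4*g + 3)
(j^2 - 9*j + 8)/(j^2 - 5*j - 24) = (j - 1)/(j + 3)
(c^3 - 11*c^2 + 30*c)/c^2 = c - 11 + 30/c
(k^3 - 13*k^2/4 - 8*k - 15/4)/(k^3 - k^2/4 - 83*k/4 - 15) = (k + 1)/(k + 4)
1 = 1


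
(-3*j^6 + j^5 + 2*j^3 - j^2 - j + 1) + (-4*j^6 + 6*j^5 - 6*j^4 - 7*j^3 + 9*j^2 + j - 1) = -7*j^6 + 7*j^5 - 6*j^4 - 5*j^3 + 8*j^2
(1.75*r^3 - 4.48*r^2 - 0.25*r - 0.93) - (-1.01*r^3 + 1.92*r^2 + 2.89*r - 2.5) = 2.76*r^3 - 6.4*r^2 - 3.14*r + 1.57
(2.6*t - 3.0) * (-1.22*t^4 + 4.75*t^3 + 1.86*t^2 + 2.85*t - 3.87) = -3.172*t^5 + 16.01*t^4 - 9.414*t^3 + 1.83*t^2 - 18.612*t + 11.61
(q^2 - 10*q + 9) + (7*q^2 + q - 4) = 8*q^2 - 9*q + 5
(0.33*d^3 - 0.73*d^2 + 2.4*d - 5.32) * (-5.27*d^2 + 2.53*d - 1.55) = -1.7391*d^5 + 4.682*d^4 - 15.0064*d^3 + 35.2399*d^2 - 17.1796*d + 8.246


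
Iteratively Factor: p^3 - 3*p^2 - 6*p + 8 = (p - 4)*(p^2 + p - 2) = (p - 4)*(p + 2)*(p - 1)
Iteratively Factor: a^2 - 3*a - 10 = (a - 5)*(a + 2)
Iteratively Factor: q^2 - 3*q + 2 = (q - 2)*(q - 1)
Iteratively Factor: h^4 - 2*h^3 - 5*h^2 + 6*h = (h - 1)*(h^3 - h^2 - 6*h) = (h - 1)*(h + 2)*(h^2 - 3*h) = (h - 3)*(h - 1)*(h + 2)*(h)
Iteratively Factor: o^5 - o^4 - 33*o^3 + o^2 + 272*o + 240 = (o + 4)*(o^4 - 5*o^3 - 13*o^2 + 53*o + 60) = (o - 4)*(o + 4)*(o^3 - o^2 - 17*o - 15) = (o - 4)*(o + 3)*(o + 4)*(o^2 - 4*o - 5) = (o - 4)*(o + 1)*(o + 3)*(o + 4)*(o - 5)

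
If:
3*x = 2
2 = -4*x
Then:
No Solution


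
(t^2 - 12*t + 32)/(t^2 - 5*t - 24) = (t - 4)/(t + 3)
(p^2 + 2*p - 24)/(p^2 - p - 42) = (p - 4)/(p - 7)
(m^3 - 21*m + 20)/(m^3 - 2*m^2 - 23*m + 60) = (m - 1)/(m - 3)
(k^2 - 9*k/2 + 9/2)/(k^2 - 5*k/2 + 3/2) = (k - 3)/(k - 1)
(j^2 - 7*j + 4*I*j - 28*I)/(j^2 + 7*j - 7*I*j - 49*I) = (j^2 + j*(-7 + 4*I) - 28*I)/(j^2 + 7*j*(1 - I) - 49*I)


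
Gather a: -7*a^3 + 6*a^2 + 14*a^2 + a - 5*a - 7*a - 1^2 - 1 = -7*a^3 + 20*a^2 - 11*a - 2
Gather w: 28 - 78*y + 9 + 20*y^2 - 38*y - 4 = 20*y^2 - 116*y + 33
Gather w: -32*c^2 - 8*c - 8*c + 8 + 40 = -32*c^2 - 16*c + 48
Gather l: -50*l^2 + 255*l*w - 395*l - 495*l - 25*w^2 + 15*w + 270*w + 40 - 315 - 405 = -50*l^2 + l*(255*w - 890) - 25*w^2 + 285*w - 680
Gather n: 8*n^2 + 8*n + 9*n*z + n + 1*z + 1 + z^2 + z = 8*n^2 + n*(9*z + 9) + z^2 + 2*z + 1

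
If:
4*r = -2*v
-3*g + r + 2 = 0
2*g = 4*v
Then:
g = 8/13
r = -2/13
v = 4/13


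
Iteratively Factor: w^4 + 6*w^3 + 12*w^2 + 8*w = (w)*(w^3 + 6*w^2 + 12*w + 8) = w*(w + 2)*(w^2 + 4*w + 4) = w*(w + 2)^2*(w + 2)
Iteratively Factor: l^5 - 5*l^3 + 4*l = (l + 1)*(l^4 - l^3 - 4*l^2 + 4*l) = (l - 2)*(l + 1)*(l^3 + l^2 - 2*l) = (l - 2)*(l - 1)*(l + 1)*(l^2 + 2*l) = (l - 2)*(l - 1)*(l + 1)*(l + 2)*(l)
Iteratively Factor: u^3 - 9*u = (u)*(u^2 - 9) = u*(u - 3)*(u + 3)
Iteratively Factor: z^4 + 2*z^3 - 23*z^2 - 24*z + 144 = (z + 4)*(z^3 - 2*z^2 - 15*z + 36) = (z + 4)^2*(z^2 - 6*z + 9) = (z - 3)*(z + 4)^2*(z - 3)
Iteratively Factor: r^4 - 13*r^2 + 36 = (r - 3)*(r^3 + 3*r^2 - 4*r - 12) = (r - 3)*(r - 2)*(r^2 + 5*r + 6) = (r - 3)*(r - 2)*(r + 3)*(r + 2)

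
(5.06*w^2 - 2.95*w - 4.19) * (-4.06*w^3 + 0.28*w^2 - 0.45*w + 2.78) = -20.5436*w^5 + 13.3938*w^4 + 13.9084*w^3 + 14.2211*w^2 - 6.3155*w - 11.6482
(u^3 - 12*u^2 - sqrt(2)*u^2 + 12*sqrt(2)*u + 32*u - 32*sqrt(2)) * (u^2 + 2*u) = u^5 - 10*u^4 - sqrt(2)*u^4 + 8*u^3 + 10*sqrt(2)*u^3 - 8*sqrt(2)*u^2 + 64*u^2 - 64*sqrt(2)*u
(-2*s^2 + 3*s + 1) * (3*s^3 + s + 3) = -6*s^5 + 9*s^4 + s^3 - 3*s^2 + 10*s + 3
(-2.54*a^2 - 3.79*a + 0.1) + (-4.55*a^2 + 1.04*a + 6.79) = -7.09*a^2 - 2.75*a + 6.89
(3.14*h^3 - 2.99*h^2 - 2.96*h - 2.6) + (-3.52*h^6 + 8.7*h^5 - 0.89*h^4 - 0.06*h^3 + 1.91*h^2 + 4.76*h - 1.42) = -3.52*h^6 + 8.7*h^5 - 0.89*h^4 + 3.08*h^3 - 1.08*h^2 + 1.8*h - 4.02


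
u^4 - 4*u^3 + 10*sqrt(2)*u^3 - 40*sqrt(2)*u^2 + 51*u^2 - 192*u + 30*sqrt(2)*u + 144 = (u - 3)*(u - 1)*(u + 4*sqrt(2))*(u + 6*sqrt(2))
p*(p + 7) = p^2 + 7*p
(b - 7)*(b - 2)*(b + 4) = b^3 - 5*b^2 - 22*b + 56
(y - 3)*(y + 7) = y^2 + 4*y - 21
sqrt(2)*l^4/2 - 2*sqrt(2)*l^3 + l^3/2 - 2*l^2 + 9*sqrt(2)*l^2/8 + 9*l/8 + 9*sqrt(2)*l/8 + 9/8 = (l - 3)*(l - 3/2)*(l + 1/2)*(sqrt(2)*l/2 + 1/2)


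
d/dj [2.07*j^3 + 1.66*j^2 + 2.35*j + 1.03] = 6.21*j^2 + 3.32*j + 2.35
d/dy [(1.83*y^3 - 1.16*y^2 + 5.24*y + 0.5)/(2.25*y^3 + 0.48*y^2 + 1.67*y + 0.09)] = (3.4884*y^4 - 17.4678*y^3 - 7.3333*y^2 - 0.688800000000001*y - 0.3634)/(5.0625*y^6 + 2.16*y^5 + 7.7454*y^4 + 2.0082*y^3 + 2.8753*y^2 + 0.3006*y + 0.0081)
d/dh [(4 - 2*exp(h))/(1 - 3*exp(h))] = 10*exp(h)/(3*exp(h) - 1)^2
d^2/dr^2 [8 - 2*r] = 0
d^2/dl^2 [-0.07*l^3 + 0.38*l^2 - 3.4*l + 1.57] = 0.76 - 0.42*l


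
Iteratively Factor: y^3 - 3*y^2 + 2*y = (y - 2)*(y^2 - y) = y*(y - 2)*(y - 1)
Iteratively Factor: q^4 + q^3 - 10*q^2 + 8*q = (q + 4)*(q^3 - 3*q^2 + 2*q) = (q - 2)*(q + 4)*(q^2 - q) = q*(q - 2)*(q + 4)*(q - 1)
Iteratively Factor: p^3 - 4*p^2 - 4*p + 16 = (p - 4)*(p^2 - 4) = (p - 4)*(p - 2)*(p + 2)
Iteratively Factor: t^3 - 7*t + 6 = (t - 1)*(t^2 + t - 6) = (t - 2)*(t - 1)*(t + 3)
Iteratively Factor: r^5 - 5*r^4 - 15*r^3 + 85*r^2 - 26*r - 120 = (r - 3)*(r^4 - 2*r^3 - 21*r^2 + 22*r + 40) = (r - 3)*(r + 1)*(r^3 - 3*r^2 - 18*r + 40) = (r - 3)*(r + 1)*(r + 4)*(r^2 - 7*r + 10) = (r - 3)*(r - 2)*(r + 1)*(r + 4)*(r - 5)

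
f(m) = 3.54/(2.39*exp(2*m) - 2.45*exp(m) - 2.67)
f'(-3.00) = 0.05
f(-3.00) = -1.27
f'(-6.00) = 0.00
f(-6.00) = -1.32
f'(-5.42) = 0.01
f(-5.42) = -1.32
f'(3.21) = -0.01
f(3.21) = 0.00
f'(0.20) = -3.33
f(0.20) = -1.69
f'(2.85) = -0.01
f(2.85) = 0.01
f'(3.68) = -0.00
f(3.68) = 0.00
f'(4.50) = -0.00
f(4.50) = 0.00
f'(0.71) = -10.49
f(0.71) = 1.58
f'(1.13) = -0.85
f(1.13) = 0.28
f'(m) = 3.54*(-4.78*exp(2*m) + 2.45*exp(m))/(2.39*exp(2*m) - 2.45*exp(m) - 2.67)^2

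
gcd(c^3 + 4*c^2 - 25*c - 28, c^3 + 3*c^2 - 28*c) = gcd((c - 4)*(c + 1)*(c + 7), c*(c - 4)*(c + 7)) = c^2 + 3*c - 28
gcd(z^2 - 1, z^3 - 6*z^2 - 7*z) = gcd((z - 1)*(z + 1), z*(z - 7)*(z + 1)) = z + 1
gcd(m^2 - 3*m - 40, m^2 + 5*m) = m + 5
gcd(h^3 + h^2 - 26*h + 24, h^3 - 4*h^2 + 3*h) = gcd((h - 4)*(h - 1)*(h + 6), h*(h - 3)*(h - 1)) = h - 1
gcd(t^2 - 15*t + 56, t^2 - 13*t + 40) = t - 8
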